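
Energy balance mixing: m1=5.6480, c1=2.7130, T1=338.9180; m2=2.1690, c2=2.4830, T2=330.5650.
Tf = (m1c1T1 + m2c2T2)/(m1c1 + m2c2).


num = 6973.5484
den = 20.7087
Tf = 336.7457 K

336.7457 K


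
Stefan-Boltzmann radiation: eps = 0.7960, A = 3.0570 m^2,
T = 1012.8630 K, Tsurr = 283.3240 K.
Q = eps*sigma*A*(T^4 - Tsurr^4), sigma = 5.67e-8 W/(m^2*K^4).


T^4 = 1.0525e+12
Tsurr^4 = 6.4437e+09
Q = 0.7960 * 5.67e-8 * 3.0570 * 1.0460e+12 = 144320.2390 W

144320.2390 W


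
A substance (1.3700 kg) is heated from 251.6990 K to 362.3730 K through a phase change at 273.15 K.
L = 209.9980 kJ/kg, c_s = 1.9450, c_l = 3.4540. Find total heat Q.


Q1 (sensible, solid) = 1.3700 * 1.9450 * 21.4510 = 57.1594 kJ
Q2 (latent) = 1.3700 * 209.9980 = 287.6973 kJ
Q3 (sensible, liquid) = 1.3700 * 3.4540 * 89.2230 = 422.2015 kJ
Q_total = 767.0581 kJ

767.0581 kJ


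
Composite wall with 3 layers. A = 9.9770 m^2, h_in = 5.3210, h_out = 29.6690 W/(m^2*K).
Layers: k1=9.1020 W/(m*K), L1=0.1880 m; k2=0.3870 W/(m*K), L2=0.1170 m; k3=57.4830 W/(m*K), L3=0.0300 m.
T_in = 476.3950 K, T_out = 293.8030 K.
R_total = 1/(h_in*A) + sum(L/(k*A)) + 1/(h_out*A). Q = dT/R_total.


R_conv_in = 1/(5.3210*9.9770) = 0.0188
R_1 = 0.1880/(9.1020*9.9770) = 0.0021
R_2 = 0.1170/(0.3870*9.9770) = 0.0303
R_3 = 0.0300/(57.4830*9.9770) = 5.2310e-05
R_conv_out = 1/(29.6690*9.9770) = 0.0034
R_total = 0.0546 K/W
Q = 182.5920 / 0.0546 = 3341.7350 W

R_total = 0.0546 K/W, Q = 3341.7350 W


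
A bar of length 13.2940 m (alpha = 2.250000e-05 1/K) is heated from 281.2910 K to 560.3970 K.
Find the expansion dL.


dT = 279.1060 K
dL = 2.250000e-05 * 13.2940 * 279.1060 = 0.083485 m
L_final = 13.377485 m

dL = 0.083485 m


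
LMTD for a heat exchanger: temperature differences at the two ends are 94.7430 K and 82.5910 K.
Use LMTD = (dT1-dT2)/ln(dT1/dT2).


dT1/dT2 = 1.1471
ln(dT1/dT2) = 0.1373
LMTD = 12.1520 / 0.1373 = 88.5280 K

88.5280 K


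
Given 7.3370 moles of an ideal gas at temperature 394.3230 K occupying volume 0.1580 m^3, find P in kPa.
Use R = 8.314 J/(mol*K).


P = nRT/V = 7.3370 * 8.314 * 394.3230 / 0.1580
= 24053.6312 / 0.1580 = 152238.1724 Pa = 152.2382 kPa

152.2382 kPa


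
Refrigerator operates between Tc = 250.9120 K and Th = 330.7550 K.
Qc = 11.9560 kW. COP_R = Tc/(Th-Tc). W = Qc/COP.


COP = 250.9120 / 79.8430 = 3.1426
W = 11.9560 / 3.1426 = 3.8045 kW

COP = 3.1426, W = 3.8045 kW


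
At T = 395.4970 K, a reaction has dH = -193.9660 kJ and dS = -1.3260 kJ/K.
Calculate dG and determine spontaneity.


T*dS = 395.4970 * -1.3260 = -524.4290 kJ
dG = -193.9660 + 524.4290 = 330.4630 kJ (non-spontaneous)

dG = 330.4630 kJ, non-spontaneous


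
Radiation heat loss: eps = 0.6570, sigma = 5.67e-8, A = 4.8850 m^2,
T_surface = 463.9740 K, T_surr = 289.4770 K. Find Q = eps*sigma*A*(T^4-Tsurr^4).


T^4 = 4.6342e+10
Tsurr^4 = 7.0219e+09
Q = 0.6570 * 5.67e-8 * 4.8850 * 3.9320e+10 = 7155.2876 W

7155.2876 W


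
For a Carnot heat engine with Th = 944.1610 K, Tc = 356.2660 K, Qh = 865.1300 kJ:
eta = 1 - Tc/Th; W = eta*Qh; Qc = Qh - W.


eta = 1 - 356.2660/944.1610 = 0.6227
W = 0.6227 * 865.1300 = 538.6852 kJ
Qc = 865.1300 - 538.6852 = 326.4448 kJ

eta = 62.2664%, W = 538.6852 kJ, Qc = 326.4448 kJ


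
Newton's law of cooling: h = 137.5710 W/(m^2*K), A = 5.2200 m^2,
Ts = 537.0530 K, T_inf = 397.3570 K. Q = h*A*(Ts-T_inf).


dT = 139.6960 K
Q = 137.5710 * 5.2200 * 139.6960 = 100318.5781 W

100318.5781 W


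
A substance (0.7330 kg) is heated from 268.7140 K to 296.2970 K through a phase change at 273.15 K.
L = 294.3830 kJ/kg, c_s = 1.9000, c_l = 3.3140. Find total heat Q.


Q1 (sensible, solid) = 0.7330 * 1.9000 * 4.4360 = 6.1780 kJ
Q2 (latent) = 0.7330 * 294.3830 = 215.7827 kJ
Q3 (sensible, liquid) = 0.7330 * 3.3140 * 23.1470 = 56.2278 kJ
Q_total = 278.1886 kJ

278.1886 kJ


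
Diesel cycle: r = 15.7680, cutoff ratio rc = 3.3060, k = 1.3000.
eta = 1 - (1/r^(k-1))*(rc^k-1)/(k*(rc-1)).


r^(k-1) = 2.2874
rc^k = 4.7325
eta = 0.4557 = 45.5663%

45.5663%


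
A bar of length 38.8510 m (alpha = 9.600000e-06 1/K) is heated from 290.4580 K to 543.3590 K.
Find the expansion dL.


dT = 252.9010 K
dL = 9.600000e-06 * 38.8510 * 252.9010 = 0.094324 m
L_final = 38.945324 m

dL = 0.094324 m


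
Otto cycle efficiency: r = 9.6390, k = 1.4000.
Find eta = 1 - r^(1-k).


r^(k-1) = 2.4752
eta = 1 - 1/2.4752 = 0.5960 = 59.5995%

59.5995%


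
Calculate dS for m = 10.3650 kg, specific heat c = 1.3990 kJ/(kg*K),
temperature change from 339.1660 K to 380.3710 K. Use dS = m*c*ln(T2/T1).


T2/T1 = 1.1215
ln(T2/T1) = 0.1147
dS = 10.3650 * 1.3990 * 0.1147 = 1.6626 kJ/K

1.6626 kJ/K


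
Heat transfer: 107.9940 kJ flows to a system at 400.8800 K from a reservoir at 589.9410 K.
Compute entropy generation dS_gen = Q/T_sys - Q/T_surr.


dS_sys = 107.9940/400.8800 = 0.2694 kJ/K
dS_surr = -107.9940/589.9410 = -0.1831 kJ/K
dS_gen = 0.2694 - 0.1831 = 0.0863 kJ/K (irreversible)

dS_gen = 0.0863 kJ/K, irreversible


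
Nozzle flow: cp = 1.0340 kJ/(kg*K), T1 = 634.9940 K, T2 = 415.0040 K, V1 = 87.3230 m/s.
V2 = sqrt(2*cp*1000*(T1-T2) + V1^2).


dT = 219.9900 K
2*cp*1000*dT = 454939.3200
V1^2 = 7625.3063
V2 = sqrt(462564.6263) = 680.1210 m/s

680.1210 m/s


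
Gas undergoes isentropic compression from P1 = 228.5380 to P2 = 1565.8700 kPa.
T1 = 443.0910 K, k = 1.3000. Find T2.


(k-1)/k = 0.2308
(P2/P1)^exp = 1.5591
T2 = 443.0910 * 1.5591 = 690.8269 K

690.8269 K


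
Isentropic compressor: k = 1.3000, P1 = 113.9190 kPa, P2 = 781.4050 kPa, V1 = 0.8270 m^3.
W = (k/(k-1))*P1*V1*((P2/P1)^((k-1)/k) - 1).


(k-1)/k = 0.2308
(P2/P1)^exp = 1.5595
W = 4.3333 * 113.9190 * 0.8270 * (1.5595 - 1) = 228.4180 kJ

228.4180 kJ


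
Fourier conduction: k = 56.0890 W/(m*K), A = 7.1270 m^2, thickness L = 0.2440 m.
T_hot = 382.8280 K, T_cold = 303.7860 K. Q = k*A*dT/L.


dT = 79.0420 K
Q = 56.0890 * 7.1270 * 79.0420 / 0.2440 = 129494.8659 W

129494.8659 W


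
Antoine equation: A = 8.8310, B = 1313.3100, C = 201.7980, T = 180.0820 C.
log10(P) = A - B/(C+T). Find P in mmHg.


C+T = 381.8800
B/(C+T) = 3.4391
log10(P) = 8.8310 - 3.4391 = 5.3919
P = 10^5.3919 = 246567.2392 mmHg

246567.2392 mmHg


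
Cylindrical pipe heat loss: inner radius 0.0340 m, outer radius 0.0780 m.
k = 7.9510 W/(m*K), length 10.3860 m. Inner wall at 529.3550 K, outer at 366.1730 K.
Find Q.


dT = 163.1820 K
ln(ro/ri) = 0.8303
Q = 2*pi*7.9510*10.3860*163.1820 / 0.8303 = 101967.5278 W

101967.5278 W


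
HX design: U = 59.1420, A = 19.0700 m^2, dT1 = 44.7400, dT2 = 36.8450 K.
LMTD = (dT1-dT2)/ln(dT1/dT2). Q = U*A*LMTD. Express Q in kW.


LMTD = 40.6648 K
Q = 59.1420 * 19.0700 * 40.6648 = 45863.3572 W = 45.8634 kW

45.8634 kW


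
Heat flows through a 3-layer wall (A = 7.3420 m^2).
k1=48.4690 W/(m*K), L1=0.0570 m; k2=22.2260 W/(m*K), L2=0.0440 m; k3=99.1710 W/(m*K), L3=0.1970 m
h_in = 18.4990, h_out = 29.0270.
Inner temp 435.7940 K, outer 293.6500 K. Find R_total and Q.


R_conv_in = 1/(18.4990*7.3420) = 0.0074
R_1 = 0.0570/(48.4690*7.3420) = 0.0002
R_2 = 0.0440/(22.2260*7.3420) = 0.0003
R_3 = 0.1970/(99.1710*7.3420) = 0.0003
R_conv_out = 1/(29.0270*7.3420) = 0.0047
R_total = 0.0128 K/W
Q = 142.1440 / 0.0128 = 11143.8705 W

R_total = 0.0128 K/W, Q = 11143.8705 W


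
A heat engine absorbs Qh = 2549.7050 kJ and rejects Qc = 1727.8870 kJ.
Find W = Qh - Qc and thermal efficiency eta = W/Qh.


W = 2549.7050 - 1727.8870 = 821.8180 kJ
eta = 821.8180 / 2549.7050 = 0.3223 = 32.2319%

W = 821.8180 kJ, eta = 32.2319%


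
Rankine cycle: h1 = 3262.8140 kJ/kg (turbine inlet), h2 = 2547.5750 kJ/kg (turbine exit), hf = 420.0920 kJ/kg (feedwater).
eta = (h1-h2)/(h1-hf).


W = 715.2390 kJ/kg
Q_in = 2842.7220 kJ/kg
eta = 0.2516 = 25.1604%

eta = 25.1604%


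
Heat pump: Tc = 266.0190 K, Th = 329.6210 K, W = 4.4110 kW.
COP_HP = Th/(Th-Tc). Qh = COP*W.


COP = 329.6210 / 63.6020 = 5.1826
Qh = 5.1826 * 4.4110 = 22.8603 kW

COP = 5.1826, Qh = 22.8603 kW


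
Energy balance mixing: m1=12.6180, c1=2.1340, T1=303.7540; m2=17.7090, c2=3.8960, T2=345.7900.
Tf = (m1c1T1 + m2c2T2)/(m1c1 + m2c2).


num = 32036.6534
den = 95.9211
Tf = 333.9897 K

333.9897 K


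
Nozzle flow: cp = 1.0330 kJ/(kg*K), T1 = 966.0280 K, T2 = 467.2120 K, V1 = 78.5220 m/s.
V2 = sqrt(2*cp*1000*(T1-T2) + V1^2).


dT = 498.8160 K
2*cp*1000*dT = 1030553.8560
V1^2 = 6165.7045
V2 = sqrt(1036719.5605) = 1018.1943 m/s

1018.1943 m/s


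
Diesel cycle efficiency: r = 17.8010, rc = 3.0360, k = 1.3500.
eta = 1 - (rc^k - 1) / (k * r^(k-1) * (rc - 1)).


r^(k-1) = 2.7394
rc^k = 4.4782
eta = 0.5381 = 53.8053%

53.8053%


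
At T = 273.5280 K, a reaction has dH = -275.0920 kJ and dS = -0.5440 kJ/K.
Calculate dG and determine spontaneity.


T*dS = 273.5280 * -0.5440 = -148.7992 kJ
dG = -275.0920 + 148.7992 = -126.2928 kJ (spontaneous)

dG = -126.2928 kJ, spontaneous


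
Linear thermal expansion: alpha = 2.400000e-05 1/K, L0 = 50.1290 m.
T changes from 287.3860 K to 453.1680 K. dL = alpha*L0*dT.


dT = 165.7820 K
dL = 2.400000e-05 * 50.1290 * 165.7820 = 0.199452 m
L_final = 50.328452 m

dL = 0.199452 m


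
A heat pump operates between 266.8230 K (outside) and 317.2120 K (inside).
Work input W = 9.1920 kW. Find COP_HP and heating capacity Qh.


COP = 317.2120 / 50.3890 = 6.2953
Qh = 6.2953 * 9.1920 = 57.8661 kW

COP = 6.2953, Qh = 57.8661 kW


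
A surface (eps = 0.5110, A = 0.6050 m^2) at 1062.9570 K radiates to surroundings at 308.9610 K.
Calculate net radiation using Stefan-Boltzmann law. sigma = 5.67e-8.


T^4 = 1.2766e+12
Tsurr^4 = 9.1120e+09
Q = 0.5110 * 5.67e-8 * 0.6050 * 1.2675e+12 = 22218.3184 W

22218.3184 W


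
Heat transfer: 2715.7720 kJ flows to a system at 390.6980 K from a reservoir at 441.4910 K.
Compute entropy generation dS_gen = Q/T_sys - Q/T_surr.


dS_sys = 2715.7720/390.6980 = 6.9511 kJ/K
dS_surr = -2715.7720/441.4910 = -6.1514 kJ/K
dS_gen = 6.9511 - 6.1514 = 0.7997 kJ/K (irreversible)

dS_gen = 0.7997 kJ/K, irreversible


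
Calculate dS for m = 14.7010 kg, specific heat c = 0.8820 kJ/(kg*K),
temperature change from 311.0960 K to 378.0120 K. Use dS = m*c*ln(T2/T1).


T2/T1 = 1.2151
ln(T2/T1) = 0.1948
dS = 14.7010 * 0.8820 * 0.1948 = 2.5261 kJ/K

2.5261 kJ/K


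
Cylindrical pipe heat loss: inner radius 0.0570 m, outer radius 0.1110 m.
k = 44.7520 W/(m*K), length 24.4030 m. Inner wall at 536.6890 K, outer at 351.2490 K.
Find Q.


dT = 185.4400 K
ln(ro/ri) = 0.6665
Q = 2*pi*44.7520*24.4030*185.4400 / 0.6665 = 1909204.8522 W

1909204.8522 W


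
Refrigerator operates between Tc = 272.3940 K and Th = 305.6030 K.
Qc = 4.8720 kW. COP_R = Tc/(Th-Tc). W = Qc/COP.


COP = 272.3940 / 33.2090 = 8.2024
W = 4.8720 / 8.2024 = 0.5940 kW

COP = 8.2024, W = 0.5940 kW


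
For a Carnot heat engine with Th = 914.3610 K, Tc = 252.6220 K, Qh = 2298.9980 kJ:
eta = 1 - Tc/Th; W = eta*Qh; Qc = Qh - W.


eta = 1 - 252.6220/914.3610 = 0.7237
W = 0.7237 * 2298.9980 = 1663.8249 kJ
Qc = 2298.9980 - 1663.8249 = 635.1731 kJ

eta = 72.3717%, W = 1663.8249 kJ, Qc = 635.1731 kJ


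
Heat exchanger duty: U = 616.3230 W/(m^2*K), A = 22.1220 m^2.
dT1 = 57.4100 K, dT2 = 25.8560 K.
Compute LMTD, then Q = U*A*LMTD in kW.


LMTD = 39.5574 K
Q = 616.3230 * 22.1220 * 39.5574 = 539337.6715 W = 539.3377 kW

539.3377 kW


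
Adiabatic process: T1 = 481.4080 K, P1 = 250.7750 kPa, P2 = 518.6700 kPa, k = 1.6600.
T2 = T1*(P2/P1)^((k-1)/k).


(k-1)/k = 0.3976
(P2/P1)^exp = 1.3350
T2 = 481.4080 * 1.3350 = 642.6811 K

642.6811 K


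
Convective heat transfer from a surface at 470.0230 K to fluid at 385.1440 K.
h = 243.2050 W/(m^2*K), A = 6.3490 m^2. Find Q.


dT = 84.8790 K
Q = 243.2050 * 6.3490 * 84.8790 = 131062.3892 W

131062.3892 W


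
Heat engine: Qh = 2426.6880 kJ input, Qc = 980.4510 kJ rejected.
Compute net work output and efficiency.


W = 2426.6880 - 980.4510 = 1446.2370 kJ
eta = 1446.2370 / 2426.6880 = 0.5960 = 59.5972%

W = 1446.2370 kJ, eta = 59.5972%


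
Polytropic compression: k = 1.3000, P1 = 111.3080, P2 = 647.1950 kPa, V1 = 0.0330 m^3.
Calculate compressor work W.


(k-1)/k = 0.2308
(P2/P1)^exp = 1.5012
W = 4.3333 * 111.3080 * 0.0330 * (1.5012 - 1) = 7.9769 kJ

7.9769 kJ


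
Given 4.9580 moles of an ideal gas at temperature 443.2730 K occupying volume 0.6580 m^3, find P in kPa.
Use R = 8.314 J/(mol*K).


P = nRT/V = 4.9580 * 8.314 * 443.2730 / 0.6580
= 18272.0730 / 0.6580 = 27769.1079 Pa = 27.7691 kPa

27.7691 kPa


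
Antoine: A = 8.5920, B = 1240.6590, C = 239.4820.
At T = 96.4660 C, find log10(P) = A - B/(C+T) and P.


C+T = 335.9480
B/(C+T) = 3.6930
log10(P) = 8.5920 - 3.6930 = 4.8990
P = 10^4.8990 = 79248.4840 mmHg

79248.4840 mmHg


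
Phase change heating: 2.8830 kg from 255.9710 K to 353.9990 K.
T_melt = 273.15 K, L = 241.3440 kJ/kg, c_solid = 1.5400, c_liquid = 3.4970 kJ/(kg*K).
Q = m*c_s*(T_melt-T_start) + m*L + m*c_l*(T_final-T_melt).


Q1 (sensible, solid) = 2.8830 * 1.5400 * 17.1790 = 76.2717 kJ
Q2 (latent) = 2.8830 * 241.3440 = 695.7948 kJ
Q3 (sensible, liquid) = 2.8830 * 3.4970 * 80.8490 = 815.1076 kJ
Q_total = 1587.1740 kJ

1587.1740 kJ


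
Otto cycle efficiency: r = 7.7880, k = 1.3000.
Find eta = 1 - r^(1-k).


r^(k-1) = 1.8511
eta = 1 - 1/1.8511 = 0.4598 = 45.9778%

45.9778%


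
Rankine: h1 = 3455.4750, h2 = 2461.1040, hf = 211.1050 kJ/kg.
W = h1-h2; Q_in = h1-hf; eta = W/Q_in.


W = 994.3710 kJ/kg
Q_in = 3244.3700 kJ/kg
eta = 0.3065 = 30.6491%

eta = 30.6491%


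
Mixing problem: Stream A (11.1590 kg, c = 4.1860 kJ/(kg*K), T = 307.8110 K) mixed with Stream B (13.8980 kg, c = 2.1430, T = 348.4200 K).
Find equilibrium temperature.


num = 24755.4734
den = 76.4950
Tf = 323.6222 K

323.6222 K


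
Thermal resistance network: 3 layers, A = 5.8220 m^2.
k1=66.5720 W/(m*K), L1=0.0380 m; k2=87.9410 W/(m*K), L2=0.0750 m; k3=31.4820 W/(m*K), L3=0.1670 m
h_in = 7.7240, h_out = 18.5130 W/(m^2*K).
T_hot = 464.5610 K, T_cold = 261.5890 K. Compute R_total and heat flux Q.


R_conv_in = 1/(7.7240*5.8220) = 0.0222
R_1 = 0.0380/(66.5720*5.8220) = 9.8044e-05
R_2 = 0.0750/(87.9410*5.8220) = 0.0001
R_3 = 0.1670/(31.4820*5.8220) = 0.0009
R_conv_out = 1/(18.5130*5.8220) = 0.0093
R_total = 0.0327 K/W
Q = 202.9720 / 0.0327 = 6212.5912 W

R_total = 0.0327 K/W, Q = 6212.5912 W


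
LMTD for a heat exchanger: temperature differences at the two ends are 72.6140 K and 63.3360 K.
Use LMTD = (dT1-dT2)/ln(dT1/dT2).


dT1/dT2 = 1.1465
ln(dT1/dT2) = 0.1367
LMTD = 9.2780 / 0.1367 = 67.8693 K

67.8693 K


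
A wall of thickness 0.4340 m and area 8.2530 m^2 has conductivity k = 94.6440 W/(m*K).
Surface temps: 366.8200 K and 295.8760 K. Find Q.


dT = 70.9440 K
Q = 94.6440 * 8.2530 * 70.9440 / 0.4340 = 127682.3519 W

127682.3519 W


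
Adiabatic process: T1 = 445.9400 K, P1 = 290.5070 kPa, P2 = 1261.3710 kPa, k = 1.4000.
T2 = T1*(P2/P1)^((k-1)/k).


(k-1)/k = 0.2857
(P2/P1)^exp = 1.5212
T2 = 445.9400 * 1.5212 = 678.3792 K

678.3792 K


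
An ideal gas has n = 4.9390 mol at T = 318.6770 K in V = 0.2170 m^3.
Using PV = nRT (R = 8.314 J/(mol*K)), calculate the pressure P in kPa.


P = nRT/V = 4.9390 * 8.314 * 318.6770 / 0.2170
= 13085.7846 / 0.2170 = 60303.1547 Pa = 60.3032 kPa

60.3032 kPa


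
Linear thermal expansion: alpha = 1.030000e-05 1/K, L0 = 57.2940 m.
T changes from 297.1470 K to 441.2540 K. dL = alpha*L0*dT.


dT = 144.1070 K
dL = 1.030000e-05 * 57.2940 * 144.1070 = 0.085042 m
L_final = 57.379042 m

dL = 0.085042 m


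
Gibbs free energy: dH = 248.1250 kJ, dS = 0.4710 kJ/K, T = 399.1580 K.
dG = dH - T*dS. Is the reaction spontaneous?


T*dS = 399.1580 * 0.4710 = 188.0034 kJ
dG = 248.1250 - 188.0034 = 60.1216 kJ (non-spontaneous)

dG = 60.1216 kJ, non-spontaneous


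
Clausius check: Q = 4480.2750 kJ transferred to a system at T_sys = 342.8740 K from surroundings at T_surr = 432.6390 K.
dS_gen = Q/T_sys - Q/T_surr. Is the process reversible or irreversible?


dS_sys = 4480.2750/342.8740 = 13.0668 kJ/K
dS_surr = -4480.2750/432.6390 = -10.3557 kJ/K
dS_gen = 13.0668 - 10.3557 = 2.7111 kJ/K (irreversible)

dS_gen = 2.7111 kJ/K, irreversible


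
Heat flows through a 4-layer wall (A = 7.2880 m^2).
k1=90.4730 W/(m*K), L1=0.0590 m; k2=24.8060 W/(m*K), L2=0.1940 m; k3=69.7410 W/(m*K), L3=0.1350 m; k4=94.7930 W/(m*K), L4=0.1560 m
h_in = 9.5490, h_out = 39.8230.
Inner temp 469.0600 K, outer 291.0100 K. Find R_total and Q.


R_conv_in = 1/(9.5490*7.2880) = 0.0144
R_1 = 0.0590/(90.4730*7.2880) = 8.9480e-05
R_2 = 0.1940/(24.8060*7.2880) = 0.0011
R_3 = 0.1350/(69.7410*7.2880) = 0.0003
R_4 = 0.1560/(94.7930*7.2880) = 0.0002
R_conv_out = 1/(39.8230*7.2880) = 0.0034
R_total = 0.0195 K/W
Q = 178.0500 / 0.0195 = 9145.4179 W

R_total = 0.0195 K/W, Q = 9145.4179 W


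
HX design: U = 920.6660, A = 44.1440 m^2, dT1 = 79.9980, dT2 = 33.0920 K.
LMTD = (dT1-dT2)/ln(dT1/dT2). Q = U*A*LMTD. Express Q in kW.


LMTD = 53.1386 K
Q = 920.6660 * 44.1440 * 53.1386 = 2159653.6360 W = 2159.6536 kW

2159.6536 kW


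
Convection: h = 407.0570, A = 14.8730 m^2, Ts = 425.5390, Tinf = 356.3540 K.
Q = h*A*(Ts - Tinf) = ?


dT = 69.1850 K
Q = 407.0570 * 14.8730 * 69.1850 = 418856.9739 W

418856.9739 W


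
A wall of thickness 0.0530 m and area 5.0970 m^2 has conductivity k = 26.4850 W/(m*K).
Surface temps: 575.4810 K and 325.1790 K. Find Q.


dT = 250.3020 K
Q = 26.4850 * 5.0970 * 250.3020 / 0.0530 = 637533.5746 W

637533.5746 W


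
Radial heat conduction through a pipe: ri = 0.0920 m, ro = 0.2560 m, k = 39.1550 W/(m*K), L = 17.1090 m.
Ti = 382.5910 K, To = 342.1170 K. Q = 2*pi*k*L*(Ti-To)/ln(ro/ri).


dT = 40.4740 K
ln(ro/ri) = 1.0234
Q = 2*pi*39.1550*17.1090*40.4740 / 1.0234 = 166466.6202 W

166466.6202 W


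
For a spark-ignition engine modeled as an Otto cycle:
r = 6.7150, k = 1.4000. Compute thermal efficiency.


r^(k-1) = 2.1420
eta = 1 - 1/2.1420 = 0.5331 = 53.3145%

53.3145%


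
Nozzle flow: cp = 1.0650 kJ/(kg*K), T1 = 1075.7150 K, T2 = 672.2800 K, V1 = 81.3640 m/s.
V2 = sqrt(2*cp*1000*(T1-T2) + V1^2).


dT = 403.4350 K
2*cp*1000*dT = 859316.5500
V1^2 = 6620.1005
V2 = sqrt(865936.6505) = 930.5572 m/s

930.5572 m/s


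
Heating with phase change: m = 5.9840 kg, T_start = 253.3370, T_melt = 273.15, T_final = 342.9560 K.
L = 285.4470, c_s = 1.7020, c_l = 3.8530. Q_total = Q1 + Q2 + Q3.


Q1 (sensible, solid) = 5.9840 * 1.7020 * 19.8130 = 201.7908 kJ
Q2 (latent) = 5.9840 * 285.4470 = 1708.1148 kJ
Q3 (sensible, liquid) = 5.9840 * 3.8530 * 69.8060 = 1609.4717 kJ
Q_total = 3519.3774 kJ

3519.3774 kJ


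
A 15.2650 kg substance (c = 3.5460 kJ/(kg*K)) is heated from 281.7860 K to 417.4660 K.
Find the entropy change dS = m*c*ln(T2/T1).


T2/T1 = 1.4815
ln(T2/T1) = 0.3931
dS = 15.2650 * 3.5460 * 0.3931 = 21.2760 kJ/K

21.2760 kJ/K


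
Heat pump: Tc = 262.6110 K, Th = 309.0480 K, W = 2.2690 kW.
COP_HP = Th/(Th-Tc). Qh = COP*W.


COP = 309.0480 / 46.4370 = 6.6552
Qh = 6.6552 * 2.2690 = 15.1007 kW

COP = 6.6552, Qh = 15.1007 kW


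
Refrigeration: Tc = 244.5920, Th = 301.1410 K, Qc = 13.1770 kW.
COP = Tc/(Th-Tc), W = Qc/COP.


COP = 244.5920 / 56.5490 = 4.3253
W = 13.1770 / 4.3253 = 3.0465 kW

COP = 4.3253, W = 3.0465 kW


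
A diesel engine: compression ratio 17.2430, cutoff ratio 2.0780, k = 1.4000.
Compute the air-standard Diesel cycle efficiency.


r^(k-1) = 3.1235
rc^k = 2.7842
eta = 0.6215 = 62.1508%

62.1508%


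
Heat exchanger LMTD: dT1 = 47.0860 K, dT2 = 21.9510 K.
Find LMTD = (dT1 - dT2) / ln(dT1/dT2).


dT1/dT2 = 2.1451
ln(dT1/dT2) = 0.7632
LMTD = 25.1350 / 0.7632 = 32.9353 K

32.9353 K


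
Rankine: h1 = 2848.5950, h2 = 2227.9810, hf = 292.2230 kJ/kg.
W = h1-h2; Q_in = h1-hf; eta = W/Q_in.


W = 620.6140 kJ/kg
Q_in = 2556.3720 kJ/kg
eta = 0.2428 = 24.2771%

eta = 24.2771%


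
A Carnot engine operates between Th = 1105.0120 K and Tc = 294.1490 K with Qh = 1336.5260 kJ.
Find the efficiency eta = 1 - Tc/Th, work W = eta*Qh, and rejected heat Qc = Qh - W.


eta = 1 - 294.1490/1105.0120 = 0.7338
W = 0.7338 * 1336.5260 = 980.7491 kJ
Qc = 1336.5260 - 980.7491 = 355.7769 kJ

eta = 73.3805%, W = 980.7491 kJ, Qc = 355.7769 kJ


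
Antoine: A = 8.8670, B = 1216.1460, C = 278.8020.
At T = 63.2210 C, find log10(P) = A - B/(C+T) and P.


C+T = 342.0230
B/(C+T) = 3.5557
log10(P) = 8.8670 - 3.5557 = 5.3113
P = 10^5.3113 = 204765.4465 mmHg

204765.4465 mmHg


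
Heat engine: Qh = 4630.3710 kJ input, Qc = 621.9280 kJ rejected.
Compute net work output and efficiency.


W = 4630.3710 - 621.9280 = 4008.4430 kJ
eta = 4008.4430 / 4630.3710 = 0.8657 = 86.5685%

W = 4008.4430 kJ, eta = 86.5685%


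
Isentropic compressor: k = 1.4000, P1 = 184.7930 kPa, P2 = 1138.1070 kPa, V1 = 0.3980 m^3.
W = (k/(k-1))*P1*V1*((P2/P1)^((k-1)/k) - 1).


(k-1)/k = 0.2857
(P2/P1)^exp = 1.6810
W = 3.5000 * 184.7930 * 0.3980 * (1.6810 - 1) = 175.3038 kJ

175.3038 kJ


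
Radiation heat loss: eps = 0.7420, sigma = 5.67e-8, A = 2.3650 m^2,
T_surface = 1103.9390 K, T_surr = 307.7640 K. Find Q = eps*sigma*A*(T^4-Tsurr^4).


T^4 = 1.4852e+12
Tsurr^4 = 8.9716e+09
Q = 0.7420 * 5.67e-8 * 2.3650 * 1.4762e+12 = 146881.4644 W

146881.4644 W


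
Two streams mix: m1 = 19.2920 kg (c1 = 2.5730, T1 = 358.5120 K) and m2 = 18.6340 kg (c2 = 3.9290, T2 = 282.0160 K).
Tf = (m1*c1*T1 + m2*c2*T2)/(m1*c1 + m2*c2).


num = 38443.1654
den = 122.8513
Tf = 312.9244 K

312.9244 K


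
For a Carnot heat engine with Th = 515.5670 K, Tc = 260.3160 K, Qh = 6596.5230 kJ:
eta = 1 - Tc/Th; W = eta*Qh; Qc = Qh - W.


eta = 1 - 260.3160/515.5670 = 0.4951
W = 0.4951 * 6596.5230 = 3265.8589 kJ
Qc = 6596.5230 - 3265.8589 = 3330.6641 kJ

eta = 49.5088%, W = 3265.8589 kJ, Qc = 3330.6641 kJ


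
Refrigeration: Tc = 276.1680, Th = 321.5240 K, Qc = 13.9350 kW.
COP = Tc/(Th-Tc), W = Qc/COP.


COP = 276.1680 / 45.3560 = 6.0889
W = 13.9350 / 6.0889 = 2.2886 kW

COP = 6.0889, W = 2.2886 kW


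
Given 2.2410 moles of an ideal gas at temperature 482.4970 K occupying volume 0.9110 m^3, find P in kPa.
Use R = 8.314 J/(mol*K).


P = nRT/V = 2.2410 * 8.314 * 482.4970 / 0.9110
= 8989.7268 / 0.9110 = 9867.9767 Pa = 9.8680 kPa

9.8680 kPa


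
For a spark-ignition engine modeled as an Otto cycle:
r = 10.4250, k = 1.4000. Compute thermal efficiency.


r^(k-1) = 2.5541
eta = 1 - 1/2.5541 = 0.6085 = 60.8466%

60.8466%


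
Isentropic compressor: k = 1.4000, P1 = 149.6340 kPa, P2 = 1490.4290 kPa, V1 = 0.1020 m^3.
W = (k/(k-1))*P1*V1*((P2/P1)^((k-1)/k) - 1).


(k-1)/k = 0.2857
(P2/P1)^exp = 1.9285
W = 3.5000 * 149.6340 * 0.1020 * (1.9285 - 1) = 49.6007 kJ

49.6007 kJ


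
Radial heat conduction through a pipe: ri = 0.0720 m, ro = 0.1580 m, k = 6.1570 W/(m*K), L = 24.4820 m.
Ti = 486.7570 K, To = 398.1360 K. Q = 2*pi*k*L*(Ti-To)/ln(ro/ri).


dT = 88.6210 K
ln(ro/ri) = 0.7859
Q = 2*pi*6.1570*24.4820*88.6210 / 0.7859 = 106794.6005 W

106794.6005 W


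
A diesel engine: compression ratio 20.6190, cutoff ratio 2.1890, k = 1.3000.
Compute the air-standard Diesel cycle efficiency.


r^(k-1) = 2.4790
rc^k = 2.7690
eta = 0.5383 = 53.8346%

53.8346%


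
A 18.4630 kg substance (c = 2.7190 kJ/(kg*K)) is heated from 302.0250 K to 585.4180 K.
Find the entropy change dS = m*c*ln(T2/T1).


T2/T1 = 1.9383
ln(T2/T1) = 0.6618
dS = 18.4630 * 2.7190 * 0.6618 = 33.2238 kJ/K

33.2238 kJ/K


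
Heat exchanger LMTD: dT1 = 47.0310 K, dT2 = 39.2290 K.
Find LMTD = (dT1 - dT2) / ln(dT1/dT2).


dT1/dT2 = 1.1989
ln(dT1/dT2) = 0.1814
LMTD = 7.8020 / 0.1814 = 43.0121 K

43.0121 K


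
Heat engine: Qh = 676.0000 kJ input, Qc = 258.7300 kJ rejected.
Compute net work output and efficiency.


W = 676.0000 - 258.7300 = 417.2700 kJ
eta = 417.2700 / 676.0000 = 0.6173 = 61.7263%

W = 417.2700 kJ, eta = 61.7263%


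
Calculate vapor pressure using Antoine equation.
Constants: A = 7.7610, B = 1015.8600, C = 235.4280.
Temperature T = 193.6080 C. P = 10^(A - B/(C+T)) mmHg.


C+T = 429.0360
B/(C+T) = 2.3678
log10(P) = 7.7610 - 2.3678 = 5.3932
P = 10^5.3932 = 247301.4520 mmHg

247301.4520 mmHg


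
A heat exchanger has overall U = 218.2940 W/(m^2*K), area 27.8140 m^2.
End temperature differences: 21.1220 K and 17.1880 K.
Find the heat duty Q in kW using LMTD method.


LMTD = 19.0875 K
Q = 218.2940 * 27.8140 * 19.0875 = 115892.1039 W = 115.8921 kW

115.8921 kW


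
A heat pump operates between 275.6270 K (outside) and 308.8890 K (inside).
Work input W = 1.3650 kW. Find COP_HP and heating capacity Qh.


COP = 308.8890 / 33.2620 = 9.2865
Qh = 9.2865 * 1.3650 = 12.6761 kW

COP = 9.2865, Qh = 12.6761 kW


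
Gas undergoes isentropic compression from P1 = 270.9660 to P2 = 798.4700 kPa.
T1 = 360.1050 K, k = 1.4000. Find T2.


(k-1)/k = 0.2857
(P2/P1)^exp = 1.3618
T2 = 360.1050 * 1.3618 = 490.3739 K

490.3739 K


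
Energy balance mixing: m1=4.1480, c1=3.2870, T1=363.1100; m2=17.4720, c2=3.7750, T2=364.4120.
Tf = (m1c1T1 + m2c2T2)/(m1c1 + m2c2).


num = 28986.2640
den = 79.5913
Tf = 364.1890 K

364.1890 K


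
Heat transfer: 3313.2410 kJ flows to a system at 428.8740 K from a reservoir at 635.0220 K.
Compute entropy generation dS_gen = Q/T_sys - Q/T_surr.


dS_sys = 3313.2410/428.8740 = 7.7254 kJ/K
dS_surr = -3313.2410/635.0220 = -5.2175 kJ/K
dS_gen = 7.7254 - 5.2175 = 2.5079 kJ/K (irreversible)

dS_gen = 2.5079 kJ/K, irreversible


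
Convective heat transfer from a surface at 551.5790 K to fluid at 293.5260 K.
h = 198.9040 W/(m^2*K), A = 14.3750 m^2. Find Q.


dT = 258.0530 K
Q = 198.9040 * 14.3750 * 258.0530 = 737836.7500 W

737836.7500 W


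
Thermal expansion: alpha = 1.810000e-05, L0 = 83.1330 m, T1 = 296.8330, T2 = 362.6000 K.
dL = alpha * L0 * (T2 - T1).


dT = 65.7670 K
dL = 1.810000e-05 * 83.1330 * 65.7670 = 0.098960 m
L_final = 83.231960 m

dL = 0.098960 m


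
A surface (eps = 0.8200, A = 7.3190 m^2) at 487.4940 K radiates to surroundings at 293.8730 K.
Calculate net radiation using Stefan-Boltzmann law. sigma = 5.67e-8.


T^4 = 5.6478e+10
Tsurr^4 = 7.4583e+09
Q = 0.8200 * 5.67e-8 * 7.3190 * 4.9019e+10 = 16680.8021 W

16680.8021 W


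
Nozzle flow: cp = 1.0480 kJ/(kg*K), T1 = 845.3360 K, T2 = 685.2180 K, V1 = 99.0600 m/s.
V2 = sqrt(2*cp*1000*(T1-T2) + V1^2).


dT = 160.1180 K
2*cp*1000*dT = 335607.3280
V1^2 = 9812.8836
V2 = sqrt(345420.2116) = 587.7246 m/s

587.7246 m/s


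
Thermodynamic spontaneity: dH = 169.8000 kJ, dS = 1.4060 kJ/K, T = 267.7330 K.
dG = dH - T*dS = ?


T*dS = 267.7330 * 1.4060 = 376.4326 kJ
dG = 169.8000 - 376.4326 = -206.6326 kJ (spontaneous)

dG = -206.6326 kJ, spontaneous


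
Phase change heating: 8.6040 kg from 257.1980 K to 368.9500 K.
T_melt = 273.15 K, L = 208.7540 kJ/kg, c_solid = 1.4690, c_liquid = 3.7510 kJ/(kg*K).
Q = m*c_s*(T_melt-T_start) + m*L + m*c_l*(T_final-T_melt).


Q1 (sensible, solid) = 8.6040 * 1.4690 * 15.9520 = 201.6217 kJ
Q2 (latent) = 8.6040 * 208.7540 = 1796.1194 kJ
Q3 (sensible, liquid) = 8.6040 * 3.7510 * 95.8000 = 3091.8113 kJ
Q_total = 5089.5524 kJ

5089.5524 kJ


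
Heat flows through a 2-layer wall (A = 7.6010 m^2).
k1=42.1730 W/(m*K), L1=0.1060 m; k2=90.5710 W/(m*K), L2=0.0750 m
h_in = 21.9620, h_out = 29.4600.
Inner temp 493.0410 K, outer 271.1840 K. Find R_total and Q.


R_conv_in = 1/(21.9620*7.6010) = 0.0060
R_1 = 0.1060/(42.1730*7.6010) = 0.0003
R_2 = 0.0750/(90.5710*7.6010) = 0.0001
R_conv_out = 1/(29.4600*7.6010) = 0.0045
R_total = 0.0109 K/W
Q = 221.8570 / 0.0109 = 20361.6780 W

R_total = 0.0109 K/W, Q = 20361.6780 W


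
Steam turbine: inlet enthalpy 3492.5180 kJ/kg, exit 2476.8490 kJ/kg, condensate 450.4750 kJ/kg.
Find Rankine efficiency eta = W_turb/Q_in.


W = 1015.6690 kJ/kg
Q_in = 3042.0430 kJ/kg
eta = 0.3339 = 33.3877%

eta = 33.3877%


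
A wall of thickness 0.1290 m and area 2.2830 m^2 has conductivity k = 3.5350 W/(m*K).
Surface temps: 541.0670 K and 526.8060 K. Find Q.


dT = 14.2610 K
Q = 3.5350 * 2.2830 * 14.2610 / 0.1290 = 892.1864 W

892.1864 W


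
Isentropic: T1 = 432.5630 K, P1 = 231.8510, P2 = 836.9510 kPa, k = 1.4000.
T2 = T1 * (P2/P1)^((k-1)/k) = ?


(k-1)/k = 0.2857
(P2/P1)^exp = 1.4431
T2 = 432.5630 * 1.4431 = 624.2126 K

624.2126 K


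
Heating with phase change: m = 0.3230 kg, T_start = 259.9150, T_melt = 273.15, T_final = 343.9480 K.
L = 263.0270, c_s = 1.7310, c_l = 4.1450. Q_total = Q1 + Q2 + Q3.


Q1 (sensible, solid) = 0.3230 * 1.7310 * 13.2350 = 7.3999 kJ
Q2 (latent) = 0.3230 * 263.0270 = 84.9577 kJ
Q3 (sensible, liquid) = 0.3230 * 4.1450 * 70.7980 = 94.7868 kJ
Q_total = 187.1444 kJ

187.1444 kJ


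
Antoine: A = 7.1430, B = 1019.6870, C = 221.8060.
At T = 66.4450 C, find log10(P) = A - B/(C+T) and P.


C+T = 288.2510
B/(C+T) = 3.5375
log10(P) = 7.1430 - 3.5375 = 3.6055
P = 10^3.6055 = 4031.8389 mmHg

4031.8389 mmHg


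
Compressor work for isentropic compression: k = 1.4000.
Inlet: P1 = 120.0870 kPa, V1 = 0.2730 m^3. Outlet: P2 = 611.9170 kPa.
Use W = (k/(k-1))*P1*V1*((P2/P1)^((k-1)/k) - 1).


(k-1)/k = 0.2857
(P2/P1)^exp = 1.5924
W = 3.5000 * 120.0870 * 0.2730 * (1.5924 - 1) = 67.9755 kJ

67.9755 kJ


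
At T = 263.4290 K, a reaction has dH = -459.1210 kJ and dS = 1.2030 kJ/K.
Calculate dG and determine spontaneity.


T*dS = 263.4290 * 1.2030 = 316.9051 kJ
dG = -459.1210 - 316.9051 = -776.0261 kJ (spontaneous)

dG = -776.0261 kJ, spontaneous


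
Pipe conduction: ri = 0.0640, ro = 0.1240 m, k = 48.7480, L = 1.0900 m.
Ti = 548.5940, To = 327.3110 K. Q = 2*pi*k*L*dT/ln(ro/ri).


dT = 221.2830 K
ln(ro/ri) = 0.6614
Q = 2*pi*48.7480*1.0900*221.2830 / 0.6614 = 111698.6760 W

111698.6760 W


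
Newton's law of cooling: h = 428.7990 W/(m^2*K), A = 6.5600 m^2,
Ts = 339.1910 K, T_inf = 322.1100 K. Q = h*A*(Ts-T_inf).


dT = 17.0810 K
Q = 428.7990 * 6.5600 * 17.0810 = 48047.5111 W

48047.5111 W


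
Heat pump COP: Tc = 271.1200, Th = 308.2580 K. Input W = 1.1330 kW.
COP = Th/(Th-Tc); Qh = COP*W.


COP = 308.2580 / 37.1380 = 8.3003
Qh = 8.3003 * 1.1330 = 9.4043 kW

COP = 8.3003, Qh = 9.4043 kW


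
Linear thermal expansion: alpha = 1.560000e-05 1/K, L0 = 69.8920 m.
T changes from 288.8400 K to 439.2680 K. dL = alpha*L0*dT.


dT = 150.4280 K
dL = 1.560000e-05 * 69.8920 * 150.4280 = 0.164014 m
L_final = 70.056014 m

dL = 0.164014 m


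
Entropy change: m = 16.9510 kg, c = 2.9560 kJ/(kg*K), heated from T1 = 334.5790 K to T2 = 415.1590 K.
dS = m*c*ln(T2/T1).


T2/T1 = 1.2408
ln(T2/T1) = 0.2158
dS = 16.9510 * 2.9560 * 0.2158 = 10.8126 kJ/K

10.8126 kJ/K


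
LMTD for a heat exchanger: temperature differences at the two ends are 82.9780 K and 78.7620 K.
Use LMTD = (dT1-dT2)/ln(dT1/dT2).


dT1/dT2 = 1.0535
ln(dT1/dT2) = 0.0521
LMTD = 4.2160 / 0.0521 = 80.8517 K

80.8517 K


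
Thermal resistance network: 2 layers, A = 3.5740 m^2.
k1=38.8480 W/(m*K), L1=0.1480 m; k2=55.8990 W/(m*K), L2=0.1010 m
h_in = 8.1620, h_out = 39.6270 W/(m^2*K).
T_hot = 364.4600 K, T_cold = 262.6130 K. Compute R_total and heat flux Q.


R_conv_in = 1/(8.1620*3.5740) = 0.0343
R_1 = 0.1480/(38.8480*3.5740) = 0.0011
R_2 = 0.1010/(55.8990*3.5740) = 0.0005
R_conv_out = 1/(39.6270*3.5740) = 0.0071
R_total = 0.0429 K/W
Q = 101.8470 / 0.0429 = 2373.3399 W

R_total = 0.0429 K/W, Q = 2373.3399 W


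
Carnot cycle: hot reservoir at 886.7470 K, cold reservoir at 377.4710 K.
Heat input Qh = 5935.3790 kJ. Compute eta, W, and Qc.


eta = 1 - 377.4710/886.7470 = 0.5743
W = 0.5743 * 5935.3790 = 3408.8033 kJ
Qc = 5935.3790 - 3408.8033 = 2526.5757 kJ

eta = 57.4319%, W = 3408.8033 kJ, Qc = 2526.5757 kJ


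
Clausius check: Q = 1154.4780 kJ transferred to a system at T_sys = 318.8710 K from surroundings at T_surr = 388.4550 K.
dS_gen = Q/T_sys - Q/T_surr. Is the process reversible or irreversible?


dS_sys = 1154.4780/318.8710 = 3.6205 kJ/K
dS_surr = -1154.4780/388.4550 = -2.9720 kJ/K
dS_gen = 3.6205 - 2.9720 = 0.6485 kJ/K (irreversible)

dS_gen = 0.6485 kJ/K, irreversible


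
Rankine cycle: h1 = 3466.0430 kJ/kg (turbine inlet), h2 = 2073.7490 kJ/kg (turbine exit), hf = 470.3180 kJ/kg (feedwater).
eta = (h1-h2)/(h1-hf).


W = 1392.2940 kJ/kg
Q_in = 2995.7250 kJ/kg
eta = 0.4648 = 46.4760%

eta = 46.4760%


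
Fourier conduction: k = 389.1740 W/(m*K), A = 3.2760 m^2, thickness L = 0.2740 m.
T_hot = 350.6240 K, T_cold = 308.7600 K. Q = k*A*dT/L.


dT = 41.8640 K
Q = 389.1740 * 3.2760 * 41.8640 / 0.2740 = 194795.0291 W

194795.0291 W


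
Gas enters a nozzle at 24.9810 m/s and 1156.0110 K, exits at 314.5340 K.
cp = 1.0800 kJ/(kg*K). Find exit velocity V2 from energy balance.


dT = 841.4770 K
2*cp*1000*dT = 1817590.3200
V1^2 = 624.0504
V2 = sqrt(1818214.3704) = 1348.4118 m/s

1348.4118 m/s


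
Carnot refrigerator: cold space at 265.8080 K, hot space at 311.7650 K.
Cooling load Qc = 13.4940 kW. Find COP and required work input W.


COP = 265.8080 / 45.9570 = 5.7838
W = 13.4940 / 5.7838 = 2.3331 kW

COP = 5.7838, W = 2.3331 kW


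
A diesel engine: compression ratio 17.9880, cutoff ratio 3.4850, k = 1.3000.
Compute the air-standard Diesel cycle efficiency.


r^(k-1) = 2.3796
rc^k = 5.0683
eta = 0.4708 = 47.0763%

47.0763%


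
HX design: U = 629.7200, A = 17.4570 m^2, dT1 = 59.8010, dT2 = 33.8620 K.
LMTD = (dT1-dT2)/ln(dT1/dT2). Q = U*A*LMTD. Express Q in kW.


LMTD = 45.6087 K
Q = 629.7200 * 17.4570 * 45.6087 = 501377.6825 W = 501.3777 kW

501.3777 kW


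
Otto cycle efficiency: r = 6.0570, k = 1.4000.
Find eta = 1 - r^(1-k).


r^(k-1) = 2.0554
eta = 1 - 1/2.0554 = 0.5135 = 51.3484%

51.3484%


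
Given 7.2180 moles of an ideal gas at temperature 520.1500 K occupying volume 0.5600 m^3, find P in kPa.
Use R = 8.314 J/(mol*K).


P = nRT/V = 7.2180 * 8.314 * 520.1500 / 0.5600
= 31214.4366 / 0.5600 = 55740.0654 Pa = 55.7401 kPa

55.7401 kPa


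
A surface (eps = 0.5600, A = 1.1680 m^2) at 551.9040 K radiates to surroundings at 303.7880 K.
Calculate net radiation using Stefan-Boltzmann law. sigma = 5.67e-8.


T^4 = 9.2780e+10
Tsurr^4 = 8.5169e+09
Q = 0.5600 * 5.67e-8 * 1.1680 * 8.4263e+10 = 3125.0074 W

3125.0074 W


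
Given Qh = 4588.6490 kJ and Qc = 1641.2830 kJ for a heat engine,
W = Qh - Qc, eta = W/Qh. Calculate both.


W = 4588.6490 - 1641.2830 = 2947.3660 kJ
eta = 2947.3660 / 4588.6490 = 0.6423 = 64.2317%

W = 2947.3660 kJ, eta = 64.2317%


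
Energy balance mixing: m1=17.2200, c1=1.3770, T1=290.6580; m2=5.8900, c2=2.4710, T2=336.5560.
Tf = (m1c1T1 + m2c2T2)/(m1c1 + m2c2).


num = 11790.3650
den = 38.2661
Tf = 308.1149 K

308.1149 K


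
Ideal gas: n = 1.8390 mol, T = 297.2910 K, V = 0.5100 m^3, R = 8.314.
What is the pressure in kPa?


P = nRT/V = 1.8390 * 8.314 * 297.2910 / 0.5100
= 4545.4147 / 0.5100 = 8912.5778 Pa = 8.9126 kPa

8.9126 kPa


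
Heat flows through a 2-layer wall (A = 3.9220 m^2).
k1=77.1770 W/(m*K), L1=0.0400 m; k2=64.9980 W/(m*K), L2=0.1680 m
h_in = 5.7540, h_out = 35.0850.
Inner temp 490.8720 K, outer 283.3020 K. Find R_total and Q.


R_conv_in = 1/(5.7540*3.9220) = 0.0443
R_1 = 0.0400/(77.1770*3.9220) = 0.0001
R_2 = 0.1680/(64.9980*3.9220) = 0.0007
R_conv_out = 1/(35.0850*3.9220) = 0.0073
R_total = 0.0524 K/W
Q = 207.5700 / 0.0524 = 3963.4863 W

R_total = 0.0524 K/W, Q = 3963.4863 W


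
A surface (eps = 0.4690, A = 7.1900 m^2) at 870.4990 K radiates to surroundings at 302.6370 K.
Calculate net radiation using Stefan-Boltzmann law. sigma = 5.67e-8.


T^4 = 5.7421e+11
Tsurr^4 = 8.3886e+09
Q = 0.4690 * 5.67e-8 * 7.1900 * 5.6582e+11 = 108184.8809 W

108184.8809 W


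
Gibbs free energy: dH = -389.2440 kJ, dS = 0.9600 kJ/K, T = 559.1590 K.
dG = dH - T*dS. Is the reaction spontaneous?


T*dS = 559.1590 * 0.9600 = 536.7926 kJ
dG = -389.2440 - 536.7926 = -926.0366 kJ (spontaneous)

dG = -926.0366 kJ, spontaneous


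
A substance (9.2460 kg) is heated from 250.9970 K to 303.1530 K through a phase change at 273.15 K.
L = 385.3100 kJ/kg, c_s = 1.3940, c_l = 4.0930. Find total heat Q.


Q1 (sensible, solid) = 9.2460 * 1.3940 * 22.1530 = 285.5283 kJ
Q2 (latent) = 9.2460 * 385.3100 = 3562.5763 kJ
Q3 (sensible, liquid) = 9.2460 * 4.0930 * 30.0030 = 1135.4299 kJ
Q_total = 4983.5345 kJ

4983.5345 kJ


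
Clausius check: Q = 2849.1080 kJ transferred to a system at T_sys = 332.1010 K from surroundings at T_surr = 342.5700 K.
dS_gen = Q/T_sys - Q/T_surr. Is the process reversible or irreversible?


dS_sys = 2849.1080/332.1010 = 8.5790 kJ/K
dS_surr = -2849.1080/342.5700 = -8.3169 kJ/K
dS_gen = 8.5790 - 8.3169 = 0.2622 kJ/K (irreversible)

dS_gen = 0.2622 kJ/K, irreversible


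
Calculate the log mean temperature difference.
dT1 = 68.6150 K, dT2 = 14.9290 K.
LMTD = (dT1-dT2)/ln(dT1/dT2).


dT1/dT2 = 4.5961
ln(dT1/dT2) = 1.5252
LMTD = 53.6860 / 1.5252 = 35.1992 K

35.1992 K


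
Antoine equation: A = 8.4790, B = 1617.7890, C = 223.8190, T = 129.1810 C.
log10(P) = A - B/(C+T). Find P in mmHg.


C+T = 353.0000
B/(C+T) = 4.5830
log10(P) = 8.4790 - 4.5830 = 3.8960
P = 10^3.8960 = 7870.9713 mmHg

7870.9713 mmHg


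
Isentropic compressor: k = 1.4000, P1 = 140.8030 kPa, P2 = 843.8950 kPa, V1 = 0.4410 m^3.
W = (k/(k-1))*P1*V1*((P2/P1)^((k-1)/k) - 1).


(k-1)/k = 0.2857
(P2/P1)^exp = 1.6680
W = 3.5000 * 140.8030 * 0.4410 * (1.6680 - 1) = 145.1738 kJ

145.1738 kJ


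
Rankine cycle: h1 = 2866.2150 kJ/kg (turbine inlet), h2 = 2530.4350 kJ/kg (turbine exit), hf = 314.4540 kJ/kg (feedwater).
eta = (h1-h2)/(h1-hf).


W = 335.7800 kJ/kg
Q_in = 2551.7610 kJ/kg
eta = 0.1316 = 13.1588%

eta = 13.1588%


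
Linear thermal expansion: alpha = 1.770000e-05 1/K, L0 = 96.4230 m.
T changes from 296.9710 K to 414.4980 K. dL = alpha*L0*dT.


dT = 117.5270 K
dL = 1.770000e-05 * 96.4230 * 117.5270 = 0.200582 m
L_final = 96.623582 m

dL = 0.200582 m


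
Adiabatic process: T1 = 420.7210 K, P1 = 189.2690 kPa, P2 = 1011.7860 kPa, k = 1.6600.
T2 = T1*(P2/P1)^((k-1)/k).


(k-1)/k = 0.3976
(P2/P1)^exp = 1.9474
T2 = 420.7210 * 1.9474 = 819.3013 K

819.3013 K


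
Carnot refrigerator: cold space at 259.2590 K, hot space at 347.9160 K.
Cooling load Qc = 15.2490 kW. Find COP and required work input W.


COP = 259.2590 / 88.6570 = 2.9243
W = 15.2490 / 2.9243 = 5.2146 kW

COP = 2.9243, W = 5.2146 kW


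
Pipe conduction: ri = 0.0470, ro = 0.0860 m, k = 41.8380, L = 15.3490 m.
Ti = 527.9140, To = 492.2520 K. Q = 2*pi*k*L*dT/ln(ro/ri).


dT = 35.6620 K
ln(ro/ri) = 0.6042
Q = 2*pi*41.8380*15.3490*35.6620 / 0.6042 = 238153.0042 W

238153.0042 W


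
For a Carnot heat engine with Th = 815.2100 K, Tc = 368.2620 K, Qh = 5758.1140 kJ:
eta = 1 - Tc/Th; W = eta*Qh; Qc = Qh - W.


eta = 1 - 368.2620/815.2100 = 0.5483
W = 0.5483 * 5758.1140 = 3156.9504 kJ
Qc = 5758.1140 - 3156.9504 = 2601.1636 kJ

eta = 54.8261%, W = 3156.9504 kJ, Qc = 2601.1636 kJ


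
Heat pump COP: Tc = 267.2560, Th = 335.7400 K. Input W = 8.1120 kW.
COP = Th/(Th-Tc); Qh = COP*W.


COP = 335.7400 / 68.4840 = 4.9025
Qh = 4.9025 * 8.1120 = 39.7687 kW

COP = 4.9025, Qh = 39.7687 kW


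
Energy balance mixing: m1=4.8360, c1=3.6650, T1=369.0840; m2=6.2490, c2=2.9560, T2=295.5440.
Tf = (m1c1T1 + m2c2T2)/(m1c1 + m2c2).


num = 12000.9244
den = 36.1960
Tf = 331.5540 K

331.5540 K


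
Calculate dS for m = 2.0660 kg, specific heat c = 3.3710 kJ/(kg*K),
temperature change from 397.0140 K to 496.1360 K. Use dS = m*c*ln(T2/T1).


T2/T1 = 1.2497
ln(T2/T1) = 0.2229
dS = 2.0660 * 3.3710 * 0.2229 = 1.5522 kJ/K

1.5522 kJ/K


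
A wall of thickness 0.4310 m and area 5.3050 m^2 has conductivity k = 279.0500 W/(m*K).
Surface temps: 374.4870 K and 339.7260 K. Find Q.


dT = 34.7610 K
Q = 279.0500 * 5.3050 * 34.7610 / 0.4310 = 119393.9737 W

119393.9737 W


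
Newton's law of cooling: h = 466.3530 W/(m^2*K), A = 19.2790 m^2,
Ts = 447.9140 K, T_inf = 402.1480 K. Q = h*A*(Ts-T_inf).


dT = 45.7660 K
Q = 466.3530 * 19.2790 * 45.7660 = 411473.8446 W

411473.8446 W


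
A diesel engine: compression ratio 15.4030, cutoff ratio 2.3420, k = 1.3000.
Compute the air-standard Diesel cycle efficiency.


r^(k-1) = 2.2713
rc^k = 3.0232
eta = 0.4894 = 48.9430%

48.9430%
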